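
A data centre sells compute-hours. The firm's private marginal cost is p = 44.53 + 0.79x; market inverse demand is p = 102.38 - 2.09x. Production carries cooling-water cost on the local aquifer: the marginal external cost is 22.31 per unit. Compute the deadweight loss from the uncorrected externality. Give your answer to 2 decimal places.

Market equilibrium (private): 44.53 + 0.79x = 102.38 - 2.09x → x_m = 20.0868.
Social marginal cost = private MC + MEC = 66.84 + 0.79x.
Set SMC = demand: 66.84 + 0.79x = 102.38 - 2.09x → x* = 12.3403.
The welfare-loss triangle has base |x_m − x*| and height MEC(x_m) (the vertical gap between SMC and demand is zero at x* and MEC at x_m).
DWL = ½ × 7.7465 × 22.3100 = 86.4122.

DWL = 86.41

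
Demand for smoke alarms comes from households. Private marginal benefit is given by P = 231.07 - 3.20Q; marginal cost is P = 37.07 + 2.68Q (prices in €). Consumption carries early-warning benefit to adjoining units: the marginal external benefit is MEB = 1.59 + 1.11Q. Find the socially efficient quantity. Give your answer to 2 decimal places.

Social marginal benefit = demand + MEB = 232.66 - 2.09Q.
Set SMB = MC: 232.66 - 2.09Q = 37.07 + 2.68Q → Q* = 41.0042.

Q* = 41.00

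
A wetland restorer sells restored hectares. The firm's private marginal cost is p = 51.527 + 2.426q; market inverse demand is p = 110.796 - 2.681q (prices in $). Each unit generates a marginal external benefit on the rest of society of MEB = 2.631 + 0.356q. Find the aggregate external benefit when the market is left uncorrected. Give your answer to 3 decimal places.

Market equilibrium (private): 51.527 + 2.426q = 110.796 - 2.681q → q_m = 11.6054.
Total external benefit = ∫₀^{q_m} (2.631 + 0.356q) dq = 2.631×11.6054 + ½×0.356×11.6054² = 54.5078.

$54.508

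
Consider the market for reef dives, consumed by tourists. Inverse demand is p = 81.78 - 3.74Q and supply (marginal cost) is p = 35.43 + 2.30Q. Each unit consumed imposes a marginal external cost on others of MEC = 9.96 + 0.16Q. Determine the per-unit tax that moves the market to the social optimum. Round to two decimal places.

tax = 10.90 per unit

Social marginal benefit = demand − MEC = 71.82 - 3.90Q.
Set SMB = MC: 71.82 - 3.90Q = 35.43 + 2.30Q → Q* = 5.8694.
The Pigouvian tax equals MEC at Q*: 9.96 + 0.16×5.8694 = 10.8991.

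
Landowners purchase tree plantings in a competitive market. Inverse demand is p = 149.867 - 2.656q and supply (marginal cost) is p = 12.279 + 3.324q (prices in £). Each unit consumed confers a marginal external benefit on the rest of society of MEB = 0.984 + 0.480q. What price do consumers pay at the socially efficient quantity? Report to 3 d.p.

Social marginal benefit = demand + MEB = 150.851 - 2.176q.
Set SMB = MC: 150.851 - 2.176q = 12.279 + 3.324q → q* = 25.1949.
Consumer price on the demand curve at q*: 149.867 − 2.656×25.1949 = 82.9493.

P = £82.949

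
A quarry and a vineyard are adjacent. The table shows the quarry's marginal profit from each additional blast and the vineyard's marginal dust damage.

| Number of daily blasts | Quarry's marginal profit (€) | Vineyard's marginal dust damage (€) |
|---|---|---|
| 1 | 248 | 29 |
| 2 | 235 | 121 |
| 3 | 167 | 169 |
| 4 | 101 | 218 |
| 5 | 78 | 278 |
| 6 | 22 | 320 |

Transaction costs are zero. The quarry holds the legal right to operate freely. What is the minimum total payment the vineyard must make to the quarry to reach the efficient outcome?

€368

Left alone the quarry would choose level 6 (marginal profit stays positive).
Efficient level: k* = 2 (marginal profit ≥ marginal dust damage through 2).
The vineyard must at least cover the quarry's forgone profit from cutting 6→2: 167 + 101 + 78 + 22 = 368.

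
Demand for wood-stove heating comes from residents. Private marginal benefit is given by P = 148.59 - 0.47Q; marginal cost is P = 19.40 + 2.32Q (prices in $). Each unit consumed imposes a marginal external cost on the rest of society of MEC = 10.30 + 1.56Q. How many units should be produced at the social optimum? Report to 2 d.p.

Social marginal benefit = demand − MEC = 138.29 - 2.03Q.
Set SMB = MC: 138.29 - 2.03Q = 19.40 + 2.32Q → Q* = 27.3310.

Q* = 27.33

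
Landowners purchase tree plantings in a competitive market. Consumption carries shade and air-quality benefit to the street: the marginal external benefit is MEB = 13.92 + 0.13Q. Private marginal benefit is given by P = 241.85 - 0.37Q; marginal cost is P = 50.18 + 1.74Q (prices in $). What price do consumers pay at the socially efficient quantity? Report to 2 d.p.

Social marginal benefit = demand + MEB = 255.77 - 0.24Q.
Set SMB = MC: 255.77 - 0.24Q = 50.18 + 1.74Q → Q* = 103.8333.
Consumer price on the demand curve at Q*: 241.85 − 0.37×103.8333 = 203.4317.

P = $203.43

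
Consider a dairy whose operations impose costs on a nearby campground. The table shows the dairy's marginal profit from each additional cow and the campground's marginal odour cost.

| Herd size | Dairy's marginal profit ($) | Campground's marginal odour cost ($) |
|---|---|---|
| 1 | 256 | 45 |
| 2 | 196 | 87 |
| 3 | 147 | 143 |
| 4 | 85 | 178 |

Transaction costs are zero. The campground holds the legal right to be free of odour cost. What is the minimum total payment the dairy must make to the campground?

Efficient level: marginal profit ≥ marginal odour cost through level 3, so k* = 3.
With the campground holding the right, the dairy must at least compensate total damage at k*: 45 + 87 + 143 = 275.

$275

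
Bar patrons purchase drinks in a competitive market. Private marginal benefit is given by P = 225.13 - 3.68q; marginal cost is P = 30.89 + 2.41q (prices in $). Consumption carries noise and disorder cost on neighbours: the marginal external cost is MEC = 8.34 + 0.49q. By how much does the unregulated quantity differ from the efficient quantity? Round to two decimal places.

3.64 units

Market equilibrium (private): 30.89 + 2.41q = 225.13 - 3.68q → q_m = 31.8949.
Social marginal benefit = demand − MEC = 216.79 - 4.17q.
Set SMB = MC: 216.79 - 4.17q = 30.89 + 2.41q → q* = 28.2523.
Gap = |31.8949 − 28.2523| = 3.6426.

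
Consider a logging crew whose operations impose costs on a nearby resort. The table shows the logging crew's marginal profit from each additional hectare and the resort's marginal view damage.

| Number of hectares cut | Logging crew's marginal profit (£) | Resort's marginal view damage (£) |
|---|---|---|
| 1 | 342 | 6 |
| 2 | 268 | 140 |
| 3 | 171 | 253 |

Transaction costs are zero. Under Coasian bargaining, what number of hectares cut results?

Bargaining reaches the level where marginal profit last exceeds marginal view damage.
That holds through level 2 (268 ≥ 140) but not at 3 (171 < 253).

2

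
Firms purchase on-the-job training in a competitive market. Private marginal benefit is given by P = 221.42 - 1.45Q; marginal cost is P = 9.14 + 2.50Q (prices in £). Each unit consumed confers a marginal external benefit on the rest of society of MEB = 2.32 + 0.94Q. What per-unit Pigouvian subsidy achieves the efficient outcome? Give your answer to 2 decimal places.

subsidy = £69.34 per unit

Social marginal benefit = demand + MEB = 223.74 - 0.51Q.
Set SMB = MC: 223.74 - 0.51Q = 9.14 + 2.50Q → Q* = 71.2957.
The Pigouvian subsidy equals MEB at Q*: 2.32 + 0.94×71.2957 = 69.3380.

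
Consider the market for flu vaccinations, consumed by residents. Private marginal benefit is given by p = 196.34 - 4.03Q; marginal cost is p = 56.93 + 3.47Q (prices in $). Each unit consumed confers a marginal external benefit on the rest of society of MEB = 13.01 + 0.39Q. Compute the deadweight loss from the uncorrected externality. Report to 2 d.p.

DWL = $28.86

Market equilibrium (private): 56.93 + 3.47Q = 196.34 - 4.03Q → Q_m = 18.5880.
Social marginal benefit = demand + MEB = 209.35 - 3.64Q.
Set SMB = MC: 209.35 - 3.64Q = 56.93 + 3.47Q → Q* = 21.4374.
Between Q* and Q_m the wedge SMB − MC runs linearly from 0 to MEB(Q_m), so the loss is a triangle.
DWL = ½ × 2.8494 × 20.2593 = 28.8634.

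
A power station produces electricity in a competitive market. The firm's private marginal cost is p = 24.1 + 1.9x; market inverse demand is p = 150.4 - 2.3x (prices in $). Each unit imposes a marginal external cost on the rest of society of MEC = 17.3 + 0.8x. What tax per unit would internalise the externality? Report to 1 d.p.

Social marginal cost = private MC + MEC = 41.4 + 2.7x.
Set SMC = demand: 41.4 + 2.7x = 150.4 - 2.3x → x* = 21.8000.
The Pigouvian tax equals MEC at x*: 17.3 + 0.8×21.8000 = 34.7400.

tax = $34.7 per unit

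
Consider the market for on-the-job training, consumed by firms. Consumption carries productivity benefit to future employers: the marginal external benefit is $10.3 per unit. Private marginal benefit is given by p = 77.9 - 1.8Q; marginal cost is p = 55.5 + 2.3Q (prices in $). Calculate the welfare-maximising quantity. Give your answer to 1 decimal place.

Q* = 8.0

Social marginal benefit = demand + MEB = 88.2 - 1.8Q.
Set SMB = MC: 88.2 - 1.8Q = 55.5 + 2.3Q → Q* = 7.9756.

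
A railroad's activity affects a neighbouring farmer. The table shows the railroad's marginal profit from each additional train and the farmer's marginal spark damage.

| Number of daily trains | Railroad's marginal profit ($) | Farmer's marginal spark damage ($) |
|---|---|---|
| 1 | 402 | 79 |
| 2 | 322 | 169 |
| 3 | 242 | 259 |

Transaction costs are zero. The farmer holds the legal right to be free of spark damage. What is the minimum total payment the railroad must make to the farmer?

$248

Efficient level: marginal profit ≥ marginal spark damage through level 2, so k* = 2.
With the farmer holding the right, the railroad must at least compensate total damage at k*: 79 + 169 = 248.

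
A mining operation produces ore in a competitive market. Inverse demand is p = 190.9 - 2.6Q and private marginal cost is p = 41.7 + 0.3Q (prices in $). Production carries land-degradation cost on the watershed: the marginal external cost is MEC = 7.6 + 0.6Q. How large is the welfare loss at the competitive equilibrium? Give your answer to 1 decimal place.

DWL = $211.4

Market equilibrium (private): 41.7 + 0.3Q = 190.9 - 2.6Q → Q_m = 51.4483.
Social marginal cost = private MC + MEC = 49.3 + 0.9Q.
Set SMC = demand: 49.3 + 0.9Q = 190.9 - 2.6Q → Q* = 40.4571.
The loss is the area between SMC and demand from Q* to Q_m; with linear curves that's a triangle of height MEC(Q_m).
DWL = ½ × 10.9912 × 38.4690 = 211.4102.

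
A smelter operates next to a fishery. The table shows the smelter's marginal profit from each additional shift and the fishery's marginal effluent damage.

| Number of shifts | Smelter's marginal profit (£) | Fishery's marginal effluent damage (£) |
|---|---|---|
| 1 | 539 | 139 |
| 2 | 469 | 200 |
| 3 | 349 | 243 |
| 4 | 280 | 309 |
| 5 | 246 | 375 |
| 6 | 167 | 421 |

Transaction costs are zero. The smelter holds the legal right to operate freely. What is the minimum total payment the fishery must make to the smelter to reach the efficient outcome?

Left alone the smelter would choose level 6 (marginal profit stays positive).
Efficient level: k* = 3 (marginal profit ≥ marginal effluent damage through 3).
The fishery must at least cover the smelter's forgone profit from cutting 6→3: 280 + 246 + 167 = 693.

£693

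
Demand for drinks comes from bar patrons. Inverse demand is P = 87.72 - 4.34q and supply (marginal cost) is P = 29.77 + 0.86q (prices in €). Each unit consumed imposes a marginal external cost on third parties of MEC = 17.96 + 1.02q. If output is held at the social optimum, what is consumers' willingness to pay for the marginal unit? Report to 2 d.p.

Social marginal benefit = demand − MEC = 69.76 - 5.36q.
Set SMB = MC: 69.76 - 5.36q = 29.77 + 0.86q → q* = 6.4293.
Consumer price on the demand curve at q*: 87.72 − 4.34×6.4293 = 59.8168.

P = €59.82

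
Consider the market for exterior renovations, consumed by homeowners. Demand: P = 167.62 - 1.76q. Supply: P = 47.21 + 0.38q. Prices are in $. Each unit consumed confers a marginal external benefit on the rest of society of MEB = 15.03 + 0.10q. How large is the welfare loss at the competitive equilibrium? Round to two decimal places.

DWL = $104.58

Market equilibrium (private): 47.21 + 0.38q = 167.62 - 1.76q → q_m = 56.2664.
Social marginal benefit = demand + MEB = 182.65 - 1.66q.
Set SMB = MC: 182.65 - 1.66q = 47.21 + 0.38q → q* = 66.3922.
Height of the DWL triangle at q_m is SMB(q_m) − MC(q_m) = MEB(q_m) = 20.6566.
DWL = ½ × 10.1258 × 20.6566 = 104.5823.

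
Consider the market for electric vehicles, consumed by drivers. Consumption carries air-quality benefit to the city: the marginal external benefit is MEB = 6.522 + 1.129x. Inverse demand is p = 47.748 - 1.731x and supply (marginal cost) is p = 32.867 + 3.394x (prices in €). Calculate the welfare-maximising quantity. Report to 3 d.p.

x* = 5.356

Social marginal benefit = demand + MEB = 54.270 - 0.602x.
Set SMB = MC: 54.270 - 0.602x = 32.867 + 3.394x → x* = 5.3561.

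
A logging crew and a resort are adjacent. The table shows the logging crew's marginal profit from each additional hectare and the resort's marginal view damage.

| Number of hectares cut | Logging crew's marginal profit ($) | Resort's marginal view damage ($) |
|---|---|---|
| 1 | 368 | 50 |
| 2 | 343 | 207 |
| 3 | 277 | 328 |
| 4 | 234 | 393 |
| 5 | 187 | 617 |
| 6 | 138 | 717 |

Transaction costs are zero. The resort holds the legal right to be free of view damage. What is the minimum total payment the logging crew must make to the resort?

Efficient level: marginal profit ≥ marginal view damage through level 2, so k* = 2.
With the resort holding the right, the logging crew must at least compensate total damage at k*: 50 + 207 = 257.

$257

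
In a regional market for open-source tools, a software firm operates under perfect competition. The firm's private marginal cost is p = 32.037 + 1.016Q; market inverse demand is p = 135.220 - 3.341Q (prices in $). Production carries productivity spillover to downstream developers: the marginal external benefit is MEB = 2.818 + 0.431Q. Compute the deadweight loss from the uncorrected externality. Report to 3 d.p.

DWL = $21.606

Market equilibrium (private): 32.037 + 1.016Q = 135.220 - 3.341Q → Q_m = 23.6821.
Social marginal cost = private MC − MEB = 29.219 + 0.585Q.
Set SMC = demand: 29.219 + 0.585Q = 135.220 - 3.341Q → Q* = 26.9997.
The welfare-loss triangle has base |Q_m − Q*| and height MEB(Q_m) (the vertical gap between SMC and demand is zero at Q* and MEB at Q_m).
DWL = ½ × 3.3176 × 13.0250 = 21.6059.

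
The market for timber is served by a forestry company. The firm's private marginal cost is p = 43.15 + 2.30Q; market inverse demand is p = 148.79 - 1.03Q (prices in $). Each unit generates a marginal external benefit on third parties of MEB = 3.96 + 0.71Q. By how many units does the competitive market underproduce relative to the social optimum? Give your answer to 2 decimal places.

10.11 units

Market equilibrium (private): 43.15 + 2.30Q = 148.79 - 1.03Q → Q_m = 31.7237.
Social marginal cost = private MC − MEB = 39.19 + 1.59Q.
Set SMC = demand: 39.19 + 1.59Q = 148.79 - 1.03Q → Q* = 41.8321.
Gap = |31.7237 − 41.8321| = 10.1084.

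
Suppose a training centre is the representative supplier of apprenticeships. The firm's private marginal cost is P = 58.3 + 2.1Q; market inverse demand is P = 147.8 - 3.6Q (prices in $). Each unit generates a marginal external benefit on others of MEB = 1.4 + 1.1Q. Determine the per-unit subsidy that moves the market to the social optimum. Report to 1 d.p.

Social marginal cost = private MC − MEB = 56.9 + Q.
Set SMC = demand: 56.9 + Q = 147.8 - 3.6Q → Q* = 19.7609.
The Pigouvian subsidy equals MEB at Q*: 1.4 + 1.1×19.7609 = 23.1370.

subsidy = $23.1 per unit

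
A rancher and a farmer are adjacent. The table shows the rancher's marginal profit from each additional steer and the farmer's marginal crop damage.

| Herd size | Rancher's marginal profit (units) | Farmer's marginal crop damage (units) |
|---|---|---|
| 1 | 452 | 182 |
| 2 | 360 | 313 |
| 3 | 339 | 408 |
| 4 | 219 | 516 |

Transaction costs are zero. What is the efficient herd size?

2

Bargaining reaches the level where marginal profit last exceeds marginal crop damage.
That holds through level 2 (360 ≥ 313) but not at 3 (339 < 408).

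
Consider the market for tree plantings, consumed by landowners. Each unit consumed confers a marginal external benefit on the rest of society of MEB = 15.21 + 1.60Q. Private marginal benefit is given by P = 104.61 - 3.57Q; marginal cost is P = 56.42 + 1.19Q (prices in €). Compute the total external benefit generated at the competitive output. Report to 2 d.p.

Market equilibrium (private): 56.42 + 1.19Q = 104.61 - 3.57Q → Q_m = 10.1239.
Total external benefit = ∫₀^{Q_m} (15.21 + 1.60Q) dQ = 15.21×10.1239 + ½×1.60×10.1239² = 235.9792.

€235.98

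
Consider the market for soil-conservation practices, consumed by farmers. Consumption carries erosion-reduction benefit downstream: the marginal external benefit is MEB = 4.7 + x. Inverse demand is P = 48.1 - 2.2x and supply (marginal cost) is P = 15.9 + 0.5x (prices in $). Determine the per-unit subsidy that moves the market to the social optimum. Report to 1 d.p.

subsidy = $26.4 per unit

Social marginal benefit = demand + MEB = 52.8 - 1.2x.
Set SMB = MC: 52.8 - 1.2x = 15.9 + 0.5x → x* = 21.7059.
The Pigouvian subsidy equals MEB at x*: 4.7 + 1.0×21.7059 = 26.4059.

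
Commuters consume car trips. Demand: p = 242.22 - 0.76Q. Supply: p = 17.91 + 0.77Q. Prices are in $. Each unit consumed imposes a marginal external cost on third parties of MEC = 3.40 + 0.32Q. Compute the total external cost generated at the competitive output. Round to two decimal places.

$3937.48

Market equilibrium (private): 17.91 + 0.77Q = 242.22 - 0.76Q → Q_m = 146.6078.
Total external cost = ∫₀^{Q_m} (3.40 + 0.32Q) dQ = 3.40×146.6078 + ½×0.32×146.6078² = 3937.4820.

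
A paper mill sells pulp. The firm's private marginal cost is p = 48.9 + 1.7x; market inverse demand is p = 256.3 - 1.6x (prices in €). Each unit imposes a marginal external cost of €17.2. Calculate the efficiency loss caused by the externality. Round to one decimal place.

Market equilibrium (private): 48.9 + 1.7x = 256.3 - 1.6x → x_m = 62.8485.
Social marginal cost = private MC + MEC = 66.1 + 1.7x.
Set SMC = demand: 66.1 + 1.7x = 256.3 - 1.6x → x* = 57.6364.
Height of the DWL triangle at x_m is SMC(x_m) − demand(x_m) = MEC(x_m) = 17.2000.
DWL = ½ × 5.2121 × 17.2000 = 44.8241.

DWL = €44.8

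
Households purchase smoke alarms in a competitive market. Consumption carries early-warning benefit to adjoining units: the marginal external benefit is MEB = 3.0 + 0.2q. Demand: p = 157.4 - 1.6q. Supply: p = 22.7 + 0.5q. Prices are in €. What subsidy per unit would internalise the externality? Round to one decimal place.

Social marginal benefit = demand + MEB = 160.4 - 1.4q.
Set SMB = MC: 160.4 - 1.4q = 22.7 + 0.5q → q* = 72.4737.
The Pigouvian subsidy equals MEB at q*: 3.0 + 0.2×72.4737 = 17.4947.

subsidy = €17.5 per unit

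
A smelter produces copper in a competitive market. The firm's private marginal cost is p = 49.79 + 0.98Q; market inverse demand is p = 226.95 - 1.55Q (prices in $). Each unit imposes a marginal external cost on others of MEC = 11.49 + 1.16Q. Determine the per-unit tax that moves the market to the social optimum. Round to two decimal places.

Social marginal cost = private MC + MEC = 61.28 + 2.14Q.
Set SMC = demand: 61.28 + 2.14Q = 226.95 - 1.55Q → Q* = 44.8970.
The Pigouvian tax equals MEC at Q*: 11.49 + 1.16×44.8970 = 63.5705.

tax = $63.57 per unit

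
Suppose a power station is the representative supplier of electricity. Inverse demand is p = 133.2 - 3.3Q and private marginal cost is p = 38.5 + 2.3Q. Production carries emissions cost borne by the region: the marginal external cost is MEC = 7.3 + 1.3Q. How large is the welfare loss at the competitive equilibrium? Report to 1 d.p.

Market equilibrium (private): 38.5 + 2.3Q = 133.2 - 3.3Q → Q_m = 16.9107.
Social marginal cost = private MC + MEC = 45.8 + 3.6Q.
Set SMC = demand: 45.8 + 3.6Q = 133.2 - 3.3Q → Q* = 12.6667.
The welfare-loss triangle has base |Q_m − Q*| and height MEC(Q_m) (the vertical gap between SMC and demand is zero at Q* and MEC at Q_m).
DWL = ½ × 4.2440 × 29.2839 = 62.1404.

DWL = 62.1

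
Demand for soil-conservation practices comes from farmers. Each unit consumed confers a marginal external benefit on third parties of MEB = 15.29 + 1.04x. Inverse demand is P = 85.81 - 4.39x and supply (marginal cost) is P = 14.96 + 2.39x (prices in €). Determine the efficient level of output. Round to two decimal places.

x* = 15.01

Social marginal benefit = demand + MEB = 101.10 - 3.35x.
Set SMB = MC: 101.10 - 3.35x = 14.96 + 2.39x → x* = 15.0070.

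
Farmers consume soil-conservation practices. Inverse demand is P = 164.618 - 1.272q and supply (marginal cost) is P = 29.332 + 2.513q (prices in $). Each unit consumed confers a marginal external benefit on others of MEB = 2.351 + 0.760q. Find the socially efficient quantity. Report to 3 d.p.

Social marginal benefit = demand + MEB = 166.969 - 0.512q.
Set SMB = MC: 166.969 - 0.512q = 29.332 + 2.513q → q* = 45.4998.

q* = 45.500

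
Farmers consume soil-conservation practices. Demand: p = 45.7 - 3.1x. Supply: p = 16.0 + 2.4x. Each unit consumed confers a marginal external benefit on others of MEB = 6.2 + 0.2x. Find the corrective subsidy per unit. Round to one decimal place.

Social marginal benefit = demand + MEB = 51.9 - 2.9x.
Set SMB = MC: 51.9 - 2.9x = 16.0 + 2.4x → x* = 6.7736.
The Pigouvian subsidy equals MEB at x*: 6.2 + 0.2×6.7736 = 7.5547.

subsidy = 7.6 per unit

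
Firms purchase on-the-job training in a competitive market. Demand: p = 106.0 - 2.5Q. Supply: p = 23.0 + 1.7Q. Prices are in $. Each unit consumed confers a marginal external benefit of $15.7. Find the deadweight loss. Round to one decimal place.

DWL = $29.3

Market equilibrium (private): 23.0 + 1.7Q = 106.0 - 2.5Q → Q_m = 19.7619.
Social marginal benefit = demand + MEB = 121.7 - 2.5Q.
Set SMB = MC: 121.7 - 2.5Q = 23.0 + 1.7Q → Q* = 23.5000.
Height of the DWL triangle at Q_m is SMB(Q_m) − MC(Q_m) = MEB(Q_m) = 15.7000.
DWL = ½ × 3.7381 × 15.7000 = 29.3441.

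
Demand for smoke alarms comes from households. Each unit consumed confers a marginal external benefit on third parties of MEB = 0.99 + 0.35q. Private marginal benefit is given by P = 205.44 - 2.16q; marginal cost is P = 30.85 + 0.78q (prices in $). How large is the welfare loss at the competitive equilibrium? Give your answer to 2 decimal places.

DWL = $91.53

Market equilibrium (private): 30.85 + 0.78q = 205.44 - 2.16q → q_m = 59.3844.
Social marginal benefit = demand + MEB = 206.43 - 1.81q.
Set SMB = MC: 206.43 - 1.81q = 30.85 + 0.78q → q* = 67.7915.
The welfare-loss triangle has base |q_m − q*| and height MEB(q_m) (the vertical gap between SMB and MC is zero at q* and MEB at q_m).
DWL = ½ × 8.4071 × 21.7745 = 91.5302.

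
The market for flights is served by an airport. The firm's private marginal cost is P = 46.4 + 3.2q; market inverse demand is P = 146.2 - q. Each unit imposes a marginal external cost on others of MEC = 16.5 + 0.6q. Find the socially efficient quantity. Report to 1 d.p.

Social marginal cost = private MC + MEC = 62.9 + 3.8q.
Set SMC = demand: 62.9 + 3.8q = 146.2 - q → q* = 17.3542.

q* = 17.4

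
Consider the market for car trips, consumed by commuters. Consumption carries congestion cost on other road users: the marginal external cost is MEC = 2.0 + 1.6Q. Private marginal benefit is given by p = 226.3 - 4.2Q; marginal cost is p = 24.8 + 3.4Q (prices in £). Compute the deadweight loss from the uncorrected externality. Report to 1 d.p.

Market equilibrium (private): 24.8 + 3.4Q = 226.3 - 4.2Q → Q_m = 26.5132.
Social marginal benefit = demand − MEC = 224.3 - 5.8Q.
Set SMB = MC: 224.3 - 5.8Q = 24.8 + 3.4Q → Q* = 21.6848.
The loss is the area between SMB and MC from Q* to Q_m; with linear curves that's a triangle of height MEC(Q_m).
DWL = ½ × 4.8284 × 44.4211 = 107.2414.

DWL = £107.2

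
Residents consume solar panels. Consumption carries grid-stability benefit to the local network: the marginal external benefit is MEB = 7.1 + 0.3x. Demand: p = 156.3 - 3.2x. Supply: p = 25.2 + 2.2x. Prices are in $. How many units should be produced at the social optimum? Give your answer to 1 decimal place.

x* = 27.1

Social marginal benefit = demand + MEB = 163.4 - 2.9x.
Set SMB = MC: 163.4 - 2.9x = 25.2 + 2.2x → x* = 27.0980.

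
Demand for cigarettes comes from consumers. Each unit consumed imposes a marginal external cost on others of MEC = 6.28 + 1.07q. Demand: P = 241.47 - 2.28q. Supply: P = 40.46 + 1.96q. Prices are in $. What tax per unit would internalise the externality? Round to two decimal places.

Social marginal benefit = demand − MEC = 235.19 - 3.35q.
Set SMB = MC: 235.19 - 3.35q = 40.46 + 1.96q → q* = 36.6723.
The Pigouvian tax equals MEC at q*: 6.28 + 1.07×36.6723 = 45.5194.

tax = $45.52 per unit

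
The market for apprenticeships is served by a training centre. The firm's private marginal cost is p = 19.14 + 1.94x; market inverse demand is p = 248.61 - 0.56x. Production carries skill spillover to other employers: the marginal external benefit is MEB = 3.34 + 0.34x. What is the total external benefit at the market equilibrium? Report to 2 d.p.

Market equilibrium (private): 19.14 + 1.94x = 248.61 - 0.56x → x_m = 91.7880.
Total external benefit = ∫₀^{x_m} (3.34 + 0.34x) dx = 3.34×91.7880 + ½×0.34×91.7880² = 1738.8282.

1738.83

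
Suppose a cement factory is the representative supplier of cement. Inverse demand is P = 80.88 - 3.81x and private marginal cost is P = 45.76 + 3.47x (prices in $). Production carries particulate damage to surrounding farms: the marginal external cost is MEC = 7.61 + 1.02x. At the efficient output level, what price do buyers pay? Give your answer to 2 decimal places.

P = $68.25

Social marginal cost = private MC + MEC = 53.37 + 4.49x.
Set SMC = demand: 53.37 + 4.49x = 80.88 - 3.81x → x* = 3.3145.
Consumer price on the demand curve at x*: 80.88 − 3.81×3.3145 = 68.2518.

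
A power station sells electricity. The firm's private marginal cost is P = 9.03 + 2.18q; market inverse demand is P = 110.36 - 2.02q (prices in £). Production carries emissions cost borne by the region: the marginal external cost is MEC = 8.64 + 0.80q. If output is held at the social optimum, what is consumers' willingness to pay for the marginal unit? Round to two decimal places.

P = £72.91

Social marginal cost = private MC + MEC = 17.67 + 2.98q.
Set SMC = demand: 17.67 + 2.98q = 110.36 - 2.02q → q* = 18.5380.
Consumer price on the demand curve at q*: 110.36 − 2.02×18.5380 = 72.9132.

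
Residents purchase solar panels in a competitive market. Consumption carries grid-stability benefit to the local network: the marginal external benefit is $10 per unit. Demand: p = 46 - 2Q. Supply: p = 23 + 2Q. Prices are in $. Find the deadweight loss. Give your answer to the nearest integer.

Market equilibrium (private): 23 + 2Q = 46 - 2Q → Q_m = 5.7500.
Social marginal benefit = demand + MEB = 56 - 2Q.
Set SMB = MC: 56 - 2Q = 23 + 2Q → Q* = 8.2500.
The loss is the area between SMB and MC from Q* to Q_m; with linear curves that's a triangle of height MEB(Q_m).
DWL = ½ × 2.5000 × 10.0000 = 12.5000.

DWL = $13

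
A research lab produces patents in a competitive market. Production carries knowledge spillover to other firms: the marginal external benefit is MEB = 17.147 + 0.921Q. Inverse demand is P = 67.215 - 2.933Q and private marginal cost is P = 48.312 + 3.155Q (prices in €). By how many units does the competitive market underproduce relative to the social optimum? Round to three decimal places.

Market equilibrium (private): 48.312 + 3.155Q = 67.215 - 2.933Q → Q_m = 3.1050.
Social marginal cost = private MC − MEB = 31.165 + 2.234Q.
Set SMC = demand: 31.165 + 2.234Q = 67.215 - 2.933Q → Q* = 6.9770.
Gap = |3.1050 − 6.9770| = 3.8720.

3.872 units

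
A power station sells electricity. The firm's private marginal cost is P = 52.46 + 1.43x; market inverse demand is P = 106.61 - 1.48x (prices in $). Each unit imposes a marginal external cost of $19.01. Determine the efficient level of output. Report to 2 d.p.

x* = 12.08

Social marginal cost = private MC + MEC = 71.47 + 1.43x.
Set SMC = demand: 71.47 + 1.43x = 106.61 - 1.48x → x* = 12.0756.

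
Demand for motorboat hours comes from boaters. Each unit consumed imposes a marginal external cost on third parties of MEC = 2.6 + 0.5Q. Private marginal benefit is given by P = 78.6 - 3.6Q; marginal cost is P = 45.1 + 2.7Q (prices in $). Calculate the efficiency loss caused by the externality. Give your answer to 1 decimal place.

DWL = $2.0

Market equilibrium (private): 45.1 + 2.7Q = 78.6 - 3.6Q → Q_m = 5.3175.
Social marginal benefit = demand − MEC = 76.0 - 4.1Q.
Set SMB = MC: 76.0 - 4.1Q = 45.1 + 2.7Q → Q* = 4.5441.
Between Q* and Q_m the wedge MC − SMB runs linearly from 0 to MEC(Q_m), so the loss is a triangle.
DWL = ½ × 0.7734 × 5.2587 = 2.0335.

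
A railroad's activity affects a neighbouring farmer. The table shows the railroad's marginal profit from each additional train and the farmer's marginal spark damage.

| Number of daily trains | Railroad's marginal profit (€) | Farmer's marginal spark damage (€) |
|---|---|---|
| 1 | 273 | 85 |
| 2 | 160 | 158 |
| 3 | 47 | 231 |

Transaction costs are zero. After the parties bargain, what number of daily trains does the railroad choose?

2

Bargaining reaches the level where marginal profit last exceeds marginal spark damage.
That holds through level 2 (160 ≥ 158) but not at 3 (47 < 231).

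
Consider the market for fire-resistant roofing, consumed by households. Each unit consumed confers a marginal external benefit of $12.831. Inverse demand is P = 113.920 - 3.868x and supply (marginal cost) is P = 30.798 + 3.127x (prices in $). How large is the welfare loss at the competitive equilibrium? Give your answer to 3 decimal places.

DWL = $11.768

Market equilibrium (private): 30.798 + 3.127x = 113.920 - 3.868x → x_m = 11.8831.
Social marginal benefit = demand + MEB = 126.751 - 3.868x.
Set SMB = MC: 126.751 - 3.868x = 30.798 + 3.127x → x* = 13.7174.
Height of the DWL triangle at x_m is SMB(x_m) − MC(x_m) = MEB(x_m) = 12.8310.
DWL = ½ × 1.8343 × 12.8310 = 11.7680.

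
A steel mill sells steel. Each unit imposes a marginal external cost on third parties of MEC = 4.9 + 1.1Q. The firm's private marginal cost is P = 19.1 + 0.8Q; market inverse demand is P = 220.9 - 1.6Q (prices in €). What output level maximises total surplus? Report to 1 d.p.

Social marginal cost = private MC + MEC = 24.0 + 1.9Q.
Set SMC = demand: 24.0 + 1.9Q = 220.9 - 1.6Q → Q* = 56.2571.

Q* = 56.3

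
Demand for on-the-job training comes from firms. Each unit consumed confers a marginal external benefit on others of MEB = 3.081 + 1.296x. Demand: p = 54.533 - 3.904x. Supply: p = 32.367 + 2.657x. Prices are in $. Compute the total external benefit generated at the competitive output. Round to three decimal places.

Market equilibrium (private): 32.367 + 2.657x = 54.533 - 3.904x → x_m = 3.3784.
Total external benefit = ∫₀^{x_m} (3.081 + 1.296x) dx = 3.081×3.3784 + ½×1.296×3.3784² = 17.8049.

$17.805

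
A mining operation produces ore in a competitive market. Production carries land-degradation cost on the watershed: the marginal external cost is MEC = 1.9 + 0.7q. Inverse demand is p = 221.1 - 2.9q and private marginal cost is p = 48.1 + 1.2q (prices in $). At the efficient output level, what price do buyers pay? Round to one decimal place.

P = $117.7

Social marginal cost = private MC + MEC = 50.0 + 1.9q.
Set SMC = demand: 50.0 + 1.9q = 221.1 - 2.9q → q* = 35.6458.
Consumer price on the demand curve at q*: 221.1 − 2.9×35.6458 = 117.7272.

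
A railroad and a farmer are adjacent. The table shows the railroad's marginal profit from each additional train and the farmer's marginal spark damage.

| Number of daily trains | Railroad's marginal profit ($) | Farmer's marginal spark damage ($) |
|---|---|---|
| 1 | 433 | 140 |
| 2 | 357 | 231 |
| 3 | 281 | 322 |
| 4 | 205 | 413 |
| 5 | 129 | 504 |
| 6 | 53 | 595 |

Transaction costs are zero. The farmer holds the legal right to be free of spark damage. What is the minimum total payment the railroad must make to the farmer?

$371

Efficient level: marginal profit ≥ marginal spark damage through level 2, so k* = 2.
With the farmer holding the right, the railroad must at least compensate total damage at k*: 140 + 231 = 371.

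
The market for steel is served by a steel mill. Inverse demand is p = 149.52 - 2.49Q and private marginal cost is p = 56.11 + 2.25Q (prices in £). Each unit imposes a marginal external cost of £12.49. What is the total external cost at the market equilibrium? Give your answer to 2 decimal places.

£246.14

Market equilibrium (private): 56.11 + 2.25Q = 149.52 - 2.49Q → Q_m = 19.7068.
Total external cost = MEC × Q_m = 12.49 × 19.7068 = 246.1379.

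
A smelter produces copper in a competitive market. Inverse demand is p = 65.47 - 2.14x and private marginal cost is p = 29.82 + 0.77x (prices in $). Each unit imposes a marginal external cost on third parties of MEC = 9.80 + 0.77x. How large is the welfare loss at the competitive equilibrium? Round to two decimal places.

Market equilibrium (private): 29.82 + 0.77x = 65.47 - 2.14x → x_m = 12.2509.
Social marginal cost = private MC + MEC = 39.62 + 1.54x.
Set SMC = demand: 39.62 + 1.54x = 65.47 - 2.14x → x* = 7.0245.
Height of the DWL triangle at x_m is SMC(x_m) − demand(x_m) = MEC(x_m) = 19.2332.
DWL = ½ × 5.2264 × 19.2332 = 50.2602.

DWL = $50.26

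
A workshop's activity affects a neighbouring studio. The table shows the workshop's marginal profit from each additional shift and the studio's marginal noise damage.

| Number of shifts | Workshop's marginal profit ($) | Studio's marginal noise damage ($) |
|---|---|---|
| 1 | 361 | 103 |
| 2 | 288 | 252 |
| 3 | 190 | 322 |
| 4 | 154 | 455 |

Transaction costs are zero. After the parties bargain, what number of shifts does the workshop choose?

2

Bargaining reaches the level where marginal profit last exceeds marginal noise damage.
That holds through level 2 (288 ≥ 252) but not at 3 (190 < 322).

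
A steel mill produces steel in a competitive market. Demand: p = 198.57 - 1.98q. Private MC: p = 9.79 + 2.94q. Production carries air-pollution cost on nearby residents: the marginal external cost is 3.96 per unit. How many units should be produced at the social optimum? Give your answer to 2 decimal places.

q* = 37.57

Social marginal cost = private MC + MEC = 13.75 + 2.94q.
Set SMC = demand: 13.75 + 2.94q = 198.57 - 1.98q → q* = 37.5650.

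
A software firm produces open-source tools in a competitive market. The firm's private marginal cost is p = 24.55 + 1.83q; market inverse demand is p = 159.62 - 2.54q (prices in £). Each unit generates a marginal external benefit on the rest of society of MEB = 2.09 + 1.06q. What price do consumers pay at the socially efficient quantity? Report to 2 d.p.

Social marginal cost = private MC − MEB = 22.46 + 0.77q.
Set SMC = demand: 22.46 + 0.77q = 159.62 - 2.54q → q* = 41.4381.
Consumer price on the demand curve at q*: 159.62 − 2.54×41.4381 = 54.3672.

P = £54.37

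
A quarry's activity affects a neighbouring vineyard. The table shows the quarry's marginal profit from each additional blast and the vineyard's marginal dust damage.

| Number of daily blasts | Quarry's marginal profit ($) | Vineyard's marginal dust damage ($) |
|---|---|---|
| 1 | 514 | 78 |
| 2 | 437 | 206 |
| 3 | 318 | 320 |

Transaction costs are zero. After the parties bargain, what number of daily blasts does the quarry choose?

Bargaining reaches the level where marginal profit last exceeds marginal dust damage.
That holds through level 2 (437 ≥ 206) but not at 3 (318 < 320).

2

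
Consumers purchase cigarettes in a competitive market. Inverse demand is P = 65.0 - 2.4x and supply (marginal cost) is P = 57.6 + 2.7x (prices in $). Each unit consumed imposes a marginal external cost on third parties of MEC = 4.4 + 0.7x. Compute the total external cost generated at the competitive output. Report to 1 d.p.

$7.1

Market equilibrium (private): 57.6 + 2.7x = 65.0 - 2.4x → x_m = 1.4510.
Total external cost = ∫₀^{x_m} (4.4 + 0.7x) dx = 4.4×1.4510 + ½×0.7×1.4510² = 7.1213.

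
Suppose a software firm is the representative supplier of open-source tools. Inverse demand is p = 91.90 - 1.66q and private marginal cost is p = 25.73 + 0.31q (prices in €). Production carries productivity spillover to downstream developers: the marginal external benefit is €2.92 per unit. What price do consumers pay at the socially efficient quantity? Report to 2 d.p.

Social marginal cost = private MC − MEB = 22.81 + 0.31q.
Set SMC = demand: 22.81 + 0.31q = 91.90 - 1.66q → q* = 35.0711.
Consumer price on the demand curve at q*: 91.90 − 1.66×35.0711 = 33.6820.

P = €33.68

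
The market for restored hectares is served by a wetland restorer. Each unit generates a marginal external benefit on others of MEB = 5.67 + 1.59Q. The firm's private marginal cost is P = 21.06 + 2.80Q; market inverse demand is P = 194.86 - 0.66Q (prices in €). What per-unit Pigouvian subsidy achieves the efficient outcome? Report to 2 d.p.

Social marginal cost = private MC − MEB = 15.39 + 1.21Q.
Set SMC = demand: 15.39 + 1.21Q = 194.86 - 0.66Q → Q* = 95.9733.
The Pigouvian subsidy equals MEB at Q*: 5.67 + 1.59×95.9733 = 158.2675.

subsidy = €158.27 per unit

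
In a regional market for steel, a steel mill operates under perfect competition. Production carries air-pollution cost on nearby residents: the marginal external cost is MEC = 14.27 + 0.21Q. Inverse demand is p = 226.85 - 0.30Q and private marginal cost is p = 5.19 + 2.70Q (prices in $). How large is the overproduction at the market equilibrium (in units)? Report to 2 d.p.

Market equilibrium (private): 5.19 + 2.70Q = 226.85 - 0.30Q → Q_m = 73.8867.
Social marginal cost = private MC + MEC = 19.46 + 2.91Q.
Set SMC = demand: 19.46 + 2.91Q = 226.85 - 0.30Q → Q* = 64.6075.
Gap = |73.8867 − 64.6075| = 9.2792.

9.28 units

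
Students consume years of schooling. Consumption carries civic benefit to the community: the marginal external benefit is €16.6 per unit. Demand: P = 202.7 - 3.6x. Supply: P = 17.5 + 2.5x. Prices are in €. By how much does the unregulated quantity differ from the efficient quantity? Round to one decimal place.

Market equilibrium (private): 17.5 + 2.5x = 202.7 - 3.6x → x_m = 30.3607.
Social marginal benefit = demand + MEB = 219.3 - 3.6x.
Set SMB = MC: 219.3 - 3.6x = 17.5 + 2.5x → x* = 33.0820.
Gap = |30.3607 − 33.0820| = 2.7213.

2.7 units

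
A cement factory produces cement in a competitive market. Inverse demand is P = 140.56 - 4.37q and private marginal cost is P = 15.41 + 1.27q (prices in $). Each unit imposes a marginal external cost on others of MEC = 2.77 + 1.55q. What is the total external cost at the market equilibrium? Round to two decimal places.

Market equilibrium (private): 15.41 + 1.27q = 140.56 - 4.37q → q_m = 22.1897.
Total external cost = ∫₀^{q_m} (2.77 + 1.55q) dq = 2.77×22.1897 + ½×1.55×22.1897² = 443.0621.

$443.06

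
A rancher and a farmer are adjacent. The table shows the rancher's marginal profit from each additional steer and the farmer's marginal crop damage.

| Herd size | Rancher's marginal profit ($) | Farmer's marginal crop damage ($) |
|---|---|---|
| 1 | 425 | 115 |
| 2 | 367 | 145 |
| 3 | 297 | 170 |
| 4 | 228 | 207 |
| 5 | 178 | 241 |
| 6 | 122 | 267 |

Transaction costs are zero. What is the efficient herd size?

4

Bargaining reaches the level where marginal profit last exceeds marginal crop damage.
That holds through level 4 (228 ≥ 207) but not at 5 (178 < 241).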